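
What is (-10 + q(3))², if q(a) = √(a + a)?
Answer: (10 - √6)² ≈ 57.010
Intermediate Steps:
q(a) = √2*√a (q(a) = √(2*a) = √2*√a)
(-10 + q(3))² = (-10 + √2*√3)² = (-10 + √6)²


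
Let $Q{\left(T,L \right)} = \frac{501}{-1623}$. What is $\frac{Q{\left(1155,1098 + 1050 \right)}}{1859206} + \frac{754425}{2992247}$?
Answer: $\frac{758823134518301}{3009693134552162} \approx 0.25213$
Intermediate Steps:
$Q{\left(T,L \right)} = - \frac{167}{541}$ ($Q{\left(T,L \right)} = 501 \left(- \frac{1}{1623}\right) = - \frac{167}{541}$)
$\frac{Q{\left(1155,1098 + 1050 \right)}}{1859206} + \frac{754425}{2992247} = - \frac{167}{541 \cdot 1859206} + \frac{754425}{2992247} = \left(- \frac{167}{541}\right) \frac{1}{1859206} + 754425 \cdot \frac{1}{2992247} = - \frac{167}{1005830446} + \frac{754425}{2992247} = \frac{758823134518301}{3009693134552162}$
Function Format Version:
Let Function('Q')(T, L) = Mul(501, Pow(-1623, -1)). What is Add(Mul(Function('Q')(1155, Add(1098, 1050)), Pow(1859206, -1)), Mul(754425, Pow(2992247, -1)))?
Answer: Rational(758823134518301, 3009693134552162) ≈ 0.25213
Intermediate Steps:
Function('Q')(T, L) = Rational(-167, 541) (Function('Q')(T, L) = Mul(501, Rational(-1, 1623)) = Rational(-167, 541))
Add(Mul(Function('Q')(1155, Add(1098, 1050)), Pow(1859206, -1)), Mul(754425, Pow(2992247, -1))) = Add(Mul(Rational(-167, 541), Pow(1859206, -1)), Mul(754425, Pow(2992247, -1))) = Add(Mul(Rational(-167, 541), Rational(1, 1859206)), Mul(754425, Rational(1, 2992247))) = Add(Rational(-167, 1005830446), Rational(754425, 2992247)) = Rational(758823134518301, 3009693134552162)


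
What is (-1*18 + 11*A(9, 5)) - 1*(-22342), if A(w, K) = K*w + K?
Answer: 22874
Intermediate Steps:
A(w, K) = K + K*w
(-1*18 + 11*A(9, 5)) - 1*(-22342) = (-1*18 + 11*(5*(1 + 9))) - 1*(-22342) = (-18 + 11*(5*10)) + 22342 = (-18 + 11*50) + 22342 = (-18 + 550) + 22342 = 532 + 22342 = 22874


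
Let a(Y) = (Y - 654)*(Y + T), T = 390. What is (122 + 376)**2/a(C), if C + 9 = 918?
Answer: 27556/36805 ≈ 0.74870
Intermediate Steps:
C = 909 (C = -9 + 918 = 909)
a(Y) = (-654 + Y)*(390 + Y) (a(Y) = (Y - 654)*(Y + 390) = (-654 + Y)*(390 + Y))
(122 + 376)**2/a(C) = (122 + 376)**2/(-255060 + 909**2 - 264*909) = 498**2/(-255060 + 826281 - 239976) = 248004/331245 = 248004*(1/331245) = 27556/36805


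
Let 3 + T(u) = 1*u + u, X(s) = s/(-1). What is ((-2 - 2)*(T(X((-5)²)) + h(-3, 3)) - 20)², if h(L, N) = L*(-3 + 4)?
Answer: 41616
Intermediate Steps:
X(s) = -s (X(s) = s*(-1) = -s)
T(u) = -3 + 2*u (T(u) = -3 + (1*u + u) = -3 + (u + u) = -3 + 2*u)
h(L, N) = L (h(L, N) = L*1 = L)
((-2 - 2)*(T(X((-5)²)) + h(-3, 3)) - 20)² = ((-2 - 2)*((-3 + 2*(-1*(-5)²)) - 3) - 20)² = (-4*((-3 + 2*(-1*25)) - 3) - 20)² = (-4*((-3 + 2*(-25)) - 3) - 20)² = (-4*((-3 - 50) - 3) - 20)² = (-4*(-53 - 3) - 20)² = (-4*(-56) - 20)² = (224 - 20)² = 204² = 41616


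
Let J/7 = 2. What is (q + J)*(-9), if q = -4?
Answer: -90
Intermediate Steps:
J = 14 (J = 7*2 = 14)
(q + J)*(-9) = (-4 + 14)*(-9) = 10*(-9) = -90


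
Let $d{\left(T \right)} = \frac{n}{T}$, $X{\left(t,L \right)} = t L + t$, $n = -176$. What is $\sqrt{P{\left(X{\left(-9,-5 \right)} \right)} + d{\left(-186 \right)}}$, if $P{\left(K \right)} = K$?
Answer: $\frac{2 \sqrt{79887}}{93} \approx 6.0783$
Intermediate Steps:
$X{\left(t,L \right)} = t + L t$ ($X{\left(t,L \right)} = L t + t = t + L t$)
$d{\left(T \right)} = - \frac{176}{T}$
$\sqrt{P{\left(X{\left(-9,-5 \right)} \right)} + d{\left(-186 \right)}} = \sqrt{- 9 \left(1 - 5\right) - \frac{176}{-186}} = \sqrt{\left(-9\right) \left(-4\right) - - \frac{88}{93}} = \sqrt{36 + \frac{88}{93}} = \sqrt{\frac{3436}{93}} = \frac{2 \sqrt{79887}}{93}$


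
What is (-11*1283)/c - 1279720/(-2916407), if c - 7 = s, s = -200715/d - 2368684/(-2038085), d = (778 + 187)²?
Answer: -48059993748630868211/27068050004844672 ≈ -1775.5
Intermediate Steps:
d = 931225 (d = 965² = 931225)
s = 14373628217/15183325633 (s = -200715/931225 - 2368684/(-2038085) = -200715*1/931225 - 2368684*(-1/2038085) = -40143/186245 + 2368684/2038085 = 14373628217/15183325633 ≈ 0.94667)
c = 120656907648/15183325633 (c = 7 + 14373628217/15183325633 = 120656907648/15183325633 ≈ 7.9467)
(-11*1283)/c - 1279720/(-2916407) = (-11*1283)/(120656907648/15183325633) - 1279720/(-2916407) = -14113*15183325633/120656907648 - 1279720*(-1/2916407) = -214282274658529/120656907648 + 98440/224339 = -48059993748630868211/27068050004844672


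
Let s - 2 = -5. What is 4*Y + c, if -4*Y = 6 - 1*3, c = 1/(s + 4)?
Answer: -2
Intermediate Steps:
s = -3 (s = 2 - 5 = -3)
c = 1 (c = 1/(-3 + 4) = 1/1 = 1)
Y = -¾ (Y = -(6 - 1*3)/4 = -(6 - 3)/4 = -¼*3 = -¾ ≈ -0.75000)
4*Y + c = 4*(-¾) + 1 = -3 + 1 = -2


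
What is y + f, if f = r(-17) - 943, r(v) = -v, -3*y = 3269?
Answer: -6047/3 ≈ -2015.7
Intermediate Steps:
y = -3269/3 (y = -⅓*3269 = -3269/3 ≈ -1089.7)
f = -926 (f = -1*(-17) - 943 = 17 - 943 = -926)
y + f = -3269/3 - 926 = -6047/3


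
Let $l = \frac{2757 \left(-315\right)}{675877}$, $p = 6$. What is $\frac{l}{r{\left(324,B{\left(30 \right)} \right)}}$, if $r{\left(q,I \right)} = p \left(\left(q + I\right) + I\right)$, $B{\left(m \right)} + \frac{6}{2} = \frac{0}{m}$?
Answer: $- \frac{96495}{143285924} \approx -0.00067344$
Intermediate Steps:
$B{\left(m \right)} = -3$ ($B{\left(m \right)} = -3 + \frac{0}{m} = -3 + 0 = -3$)
$r{\left(q,I \right)} = 6 q + 12 I$ ($r{\left(q,I \right)} = 6 \left(\left(q + I\right) + I\right) = 6 \left(\left(I + q\right) + I\right) = 6 \left(q + 2 I\right) = 6 q + 12 I$)
$l = - \frac{868455}{675877}$ ($l = \left(-868455\right) \frac{1}{675877} = - \frac{868455}{675877} \approx -1.2849$)
$\frac{l}{r{\left(324,B{\left(30 \right)} \right)}} = - \frac{868455}{675877 \left(6 \cdot 324 + 12 \left(-3\right)\right)} = - \frac{868455}{675877 \left(1944 - 36\right)} = - \frac{868455}{675877 \cdot 1908} = \left(- \frac{868455}{675877}\right) \frac{1}{1908} = - \frac{96495}{143285924}$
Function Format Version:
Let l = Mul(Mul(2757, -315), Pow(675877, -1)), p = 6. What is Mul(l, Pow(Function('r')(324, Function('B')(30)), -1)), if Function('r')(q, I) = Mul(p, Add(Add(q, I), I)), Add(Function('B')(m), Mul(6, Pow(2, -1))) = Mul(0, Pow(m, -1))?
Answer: Rational(-96495, 143285924) ≈ -0.00067344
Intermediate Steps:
Function('B')(m) = -3 (Function('B')(m) = Add(-3, Mul(0, Pow(m, -1))) = Add(-3, 0) = -3)
Function('r')(q, I) = Add(Mul(6, q), Mul(12, I)) (Function('r')(q, I) = Mul(6, Add(Add(q, I), I)) = Mul(6, Add(Add(I, q), I)) = Mul(6, Add(q, Mul(2, I))) = Add(Mul(6, q), Mul(12, I)))
l = Rational(-868455, 675877) (l = Mul(-868455, Rational(1, 675877)) = Rational(-868455, 675877) ≈ -1.2849)
Mul(l, Pow(Function('r')(324, Function('B')(30)), -1)) = Mul(Rational(-868455, 675877), Pow(Add(Mul(6, 324), Mul(12, -3)), -1)) = Mul(Rational(-868455, 675877), Pow(Add(1944, -36), -1)) = Mul(Rational(-868455, 675877), Pow(1908, -1)) = Mul(Rational(-868455, 675877), Rational(1, 1908)) = Rational(-96495, 143285924)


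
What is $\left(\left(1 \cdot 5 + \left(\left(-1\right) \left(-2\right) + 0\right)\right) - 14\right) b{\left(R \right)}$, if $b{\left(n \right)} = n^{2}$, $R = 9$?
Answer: $-567$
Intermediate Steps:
$\left(\left(1 \cdot 5 + \left(\left(-1\right) \left(-2\right) + 0\right)\right) - 14\right) b{\left(R \right)} = \left(\left(1 \cdot 5 + \left(\left(-1\right) \left(-2\right) + 0\right)\right) - 14\right) 9^{2} = \left(\left(5 + \left(2 + 0\right)\right) - 14\right) 81 = \left(\left(5 + 2\right) - 14\right) 81 = \left(7 - 14\right) 81 = \left(-7\right) 81 = -567$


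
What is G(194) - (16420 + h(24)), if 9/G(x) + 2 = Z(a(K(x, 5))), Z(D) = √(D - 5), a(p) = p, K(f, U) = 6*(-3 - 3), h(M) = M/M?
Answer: -82107/5 - I*√41/5 ≈ -16421.0 - 1.2806*I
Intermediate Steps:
h(M) = 1
K(f, U) = -36 (K(f, U) = 6*(-6) = -36)
Z(D) = √(-5 + D)
G(x) = 9/(-2 + I*√41) (G(x) = 9/(-2 + √(-5 - 36)) = 9/(-2 + √(-41)) = 9/(-2 + I*√41))
G(194) - (16420 + h(24)) = (-⅖ - I*√41/5) - (16420 + 1) = (-⅖ - I*√41/5) - 1*16421 = (-⅖ - I*√41/5) - 16421 = -82107/5 - I*√41/5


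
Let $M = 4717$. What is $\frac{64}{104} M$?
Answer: $\frac{37736}{13} \approx 2902.8$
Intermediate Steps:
$\frac{64}{104} M = \frac{64}{104} \cdot 4717 = 64 \cdot \frac{1}{104} \cdot 4717 = \frac{8}{13} \cdot 4717 = \frac{37736}{13}$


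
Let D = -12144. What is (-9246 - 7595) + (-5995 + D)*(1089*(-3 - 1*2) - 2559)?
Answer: 145167715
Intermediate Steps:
(-9246 - 7595) + (-5995 + D)*(1089*(-3 - 1*2) - 2559) = (-9246 - 7595) + (-5995 - 12144)*(1089*(-3 - 1*2) - 2559) = -16841 - 18139*(1089*(-3 - 2) - 2559) = -16841 - 18139*(1089*(-5) - 2559) = -16841 - 18139*(-5445 - 2559) = -16841 - 18139*(-8004) = -16841 + 145184556 = 145167715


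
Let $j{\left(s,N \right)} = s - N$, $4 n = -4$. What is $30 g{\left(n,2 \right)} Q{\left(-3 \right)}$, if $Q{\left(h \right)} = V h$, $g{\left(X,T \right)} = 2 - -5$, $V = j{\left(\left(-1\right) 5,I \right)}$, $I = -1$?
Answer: $2520$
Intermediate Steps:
$n = -1$ ($n = \frac{1}{4} \left(-4\right) = -1$)
$V = -4$ ($V = \left(-1\right) 5 - -1 = -5 + 1 = -4$)
$g{\left(X,T \right)} = 7$ ($g{\left(X,T \right)} = 2 + 5 = 7$)
$Q{\left(h \right)} = - 4 h$
$30 g{\left(n,2 \right)} Q{\left(-3 \right)} = 30 \cdot 7 \left(\left(-4\right) \left(-3\right)\right) = 210 \cdot 12 = 2520$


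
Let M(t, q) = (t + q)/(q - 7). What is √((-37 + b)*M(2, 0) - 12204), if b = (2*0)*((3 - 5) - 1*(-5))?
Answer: I*√597478/7 ≈ 110.42*I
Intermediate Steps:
M(t, q) = (q + t)/(-7 + q)
b = 0 (b = 0*(-2 + 5) = 0*3 = 0)
√((-37 + b)*M(2, 0) - 12204) = √((-37 + 0)*((0 + 2)/(-7 + 0)) - 12204) = √(-37*2/(-7) - 12204) = √(-(-37)*2/7 - 12204) = √(-37*(-2/7) - 12204) = √(74/7 - 12204) = √(-85354/7) = I*√597478/7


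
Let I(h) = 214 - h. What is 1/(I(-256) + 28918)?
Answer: 1/29388 ≈ 3.4028e-5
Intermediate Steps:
1/(I(-256) + 28918) = 1/((214 - 1*(-256)) + 28918) = 1/((214 + 256) + 28918) = 1/(470 + 28918) = 1/29388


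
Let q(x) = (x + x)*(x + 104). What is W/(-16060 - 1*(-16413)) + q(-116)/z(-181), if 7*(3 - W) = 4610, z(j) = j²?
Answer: -406405/229327 ≈ -1.7722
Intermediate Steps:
W = -4589/7 (W = 3 - ⅐*4610 = 3 - 4610/7 = -4589/7 ≈ -655.57)
q(x) = 2*x*(104 + x) (q(x) = (2*x)*(104 + x) = 2*x*(104 + x))
W/(-16060 - 1*(-16413)) + q(-116)/z(-181) = -4589/(7*(-16060 - 1*(-16413))) + (2*(-116)*(104 - 116))/((-181)²) = -4589/(7*(-16060 + 16413)) + (2*(-116)*(-12))/32761 = -4589/7/353 + 2784*(1/32761) = -4589/7*1/353 + 2784/32761 = -13/7 + 2784/32761 = -406405/229327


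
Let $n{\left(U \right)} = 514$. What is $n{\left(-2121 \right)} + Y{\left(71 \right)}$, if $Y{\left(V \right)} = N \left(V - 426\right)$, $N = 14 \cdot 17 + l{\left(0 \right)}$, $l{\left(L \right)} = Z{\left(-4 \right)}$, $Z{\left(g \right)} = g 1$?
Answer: $-82556$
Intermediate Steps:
$Z{\left(g \right)} = g$
$l{\left(L \right)} = -4$
$N = 234$ ($N = 14 \cdot 17 - 4 = 238 - 4 = 234$)
$Y{\left(V \right)} = -99684 + 234 V$ ($Y{\left(V \right)} = 234 \left(V - 426\right) = 234 \left(-426 + V\right) = -99684 + 234 V$)
$n{\left(-2121 \right)} + Y{\left(71 \right)} = 514 + \left(-99684 + 234 \cdot 71\right) = 514 + \left(-99684 + 16614\right) = 514 - 83070 = -82556$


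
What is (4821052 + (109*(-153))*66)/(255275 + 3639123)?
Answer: 1860185/1947199 ≈ 0.95531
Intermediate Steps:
(4821052 + (109*(-153))*66)/(255275 + 3639123) = (4821052 - 16677*66)/3894398 = (4821052 - 1100682)*(1/3894398) = 3720370*(1/3894398) = 1860185/1947199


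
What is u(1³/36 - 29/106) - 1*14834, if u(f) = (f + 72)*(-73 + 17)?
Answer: -8992516/477 ≈ -18852.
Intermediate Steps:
u(f) = -4032 - 56*f (u(f) = (72 + f)*(-56) = -4032 - 56*f)
u(1³/36 - 29/106) - 1*14834 = (-4032 - 56*(1³/36 - 29/106)) - 1*14834 = (-4032 - 56*(1*(1/36) - 29*1/106)) - 14834 = (-4032 - 56*(1/36 - 29/106)) - 14834 = (-4032 - 56*(-469/1908)) - 14834 = (-4032 + 6566/477) - 14834 = -1916698/477 - 14834 = -8992516/477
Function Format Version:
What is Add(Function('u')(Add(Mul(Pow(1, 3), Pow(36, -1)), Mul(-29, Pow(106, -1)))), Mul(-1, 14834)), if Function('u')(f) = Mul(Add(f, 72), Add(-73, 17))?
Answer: Rational(-8992516, 477) ≈ -18852.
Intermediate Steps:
Function('u')(f) = Add(-4032, Mul(-56, f)) (Function('u')(f) = Mul(Add(72, f), -56) = Add(-4032, Mul(-56, f)))
Add(Function('u')(Add(Mul(Pow(1, 3), Pow(36, -1)), Mul(-29, Pow(106, -1)))), Mul(-1, 14834)) = Add(Add(-4032, Mul(-56, Add(Mul(Pow(1, 3), Pow(36, -1)), Mul(-29, Pow(106, -1))))), Mul(-1, 14834)) = Add(Add(-4032, Mul(-56, Add(Mul(1, Rational(1, 36)), Mul(-29, Rational(1, 106))))), -14834) = Add(Add(-4032, Mul(-56, Add(Rational(1, 36), Rational(-29, 106)))), -14834) = Add(Add(-4032, Mul(-56, Rational(-469, 1908))), -14834) = Add(Add(-4032, Rational(6566, 477)), -14834) = Add(Rational(-1916698, 477), -14834) = Rational(-8992516, 477)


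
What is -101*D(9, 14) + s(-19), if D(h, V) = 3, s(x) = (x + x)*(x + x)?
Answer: 1141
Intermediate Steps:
s(x) = 4*x**2 (s(x) = (2*x)*(2*x) = 4*x**2)
-101*D(9, 14) + s(-19) = -101*3 + 4*(-19)**2 = -303 + 4*361 = -303 + 1444 = 1141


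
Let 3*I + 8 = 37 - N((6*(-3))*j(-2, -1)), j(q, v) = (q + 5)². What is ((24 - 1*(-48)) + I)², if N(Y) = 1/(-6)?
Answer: 2163841/324 ≈ 6678.5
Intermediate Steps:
j(q, v) = (5 + q)²
N(Y) = -⅙
I = 175/18 (I = -8/3 + (37 - 1*(-⅙))/3 = -8/3 + (37 + ⅙)/3 = -8/3 + (⅓)*(223/6) = -8/3 + 223/18 = 175/18 ≈ 9.7222)
((24 - 1*(-48)) + I)² = ((24 - 1*(-48)) + 175/18)² = ((24 + 48) + 175/18)² = (72 + 175/18)² = (1471/18)² = 2163841/324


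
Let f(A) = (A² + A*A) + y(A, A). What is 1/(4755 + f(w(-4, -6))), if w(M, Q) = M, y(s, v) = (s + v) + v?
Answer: 1/4775 ≈ 0.00020942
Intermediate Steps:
y(s, v) = s + 2*v
f(A) = 2*A² + 3*A (f(A) = (A² + A*A) + (A + 2*A) = (A² + A²) + 3*A = 2*A² + 3*A)
1/(4755 + f(w(-4, -6))) = 1/(4755 - 4*(3 + 2*(-4))) = 1/(4755 - 4*(3 - 8)) = 1/(4755 - 4*(-5)) = 1/(4755 + 20) = 1/4775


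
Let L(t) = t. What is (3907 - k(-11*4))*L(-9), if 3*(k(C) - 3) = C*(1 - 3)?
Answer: -34872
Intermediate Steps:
k(C) = 3 - 2*C/3 (k(C) = 3 + (C*(1 - 3))/3 = 3 + (C*(-2))/3 = 3 + (-2*C)/3 = 3 - 2*C/3)
(3907 - k(-11*4))*L(-9) = (3907 - (3 - (-22)*4/3))*(-9) = (3907 - (3 - ⅔*(-44)))*(-9) = (3907 - (3 + 88/3))*(-9) = (3907 - 1*97/3)*(-9) = (3907 - 97/3)*(-9) = (11624/3)*(-9) = -34872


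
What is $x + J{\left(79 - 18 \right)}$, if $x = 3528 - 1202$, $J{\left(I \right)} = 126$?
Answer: $2452$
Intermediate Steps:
$x = 2326$
$x + J{\left(79 - 18 \right)} = 2326 + 126 = 2452$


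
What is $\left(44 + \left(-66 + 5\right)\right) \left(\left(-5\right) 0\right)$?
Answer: $0$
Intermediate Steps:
$\left(44 + \left(-66 + 5\right)\right) \left(\left(-5\right) 0\right) = \left(44 - 61\right) 0 = \left(-17\right) 0 = 0$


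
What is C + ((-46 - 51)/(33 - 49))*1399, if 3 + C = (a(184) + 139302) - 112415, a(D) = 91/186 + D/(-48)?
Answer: 52618795/1488 ≈ 35362.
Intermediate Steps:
a(D) = 91/186 - D/48 (a(D) = 91*(1/186) + D*(-1/48) = 91/186 - D/48)
C = 2499901/93 (C = -3 + (((91/186 - 1/48*184) + 139302) - 112415) = -3 + (((91/186 - 23/6) + 139302) - 112415) = -3 + ((-311/93 + 139302) - 112415) = -3 + (12954775/93 - 112415) = -3 + 2500180/93 = 2499901/93 ≈ 26881.)
C + ((-46 - 51)/(33 - 49))*1399 = 2499901/93 + ((-46 - 51)/(33 - 49))*1399 = 2499901/93 - 97/(-16)*1399 = 2499901/93 - 97*(-1/16)*1399 = 2499901/93 + (97/16)*1399 = 2499901/93 + 135703/16 = 52618795/1488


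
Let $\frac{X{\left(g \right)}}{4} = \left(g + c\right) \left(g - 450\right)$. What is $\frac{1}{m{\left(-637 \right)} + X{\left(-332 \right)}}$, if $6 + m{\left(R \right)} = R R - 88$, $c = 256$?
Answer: $\frac{1}{643403} \approx 1.5542 \cdot 10^{-6}$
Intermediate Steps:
$X{\left(g \right)} = 4 \left(-450 + g\right) \left(256 + g\right)$ ($X{\left(g \right)} = 4 \left(g + 256\right) \left(g - 450\right) = 4 \left(256 + g\right) \left(-450 + g\right) = 4 \left(-450 + g\right) \left(256 + g\right)$)
$m{\left(R \right)} = -94 + R^{2}$ ($m{\left(R \right)} = -6 + \left(R R - 88\right) = -6 + \left(R^{2} - 88\right) = -6 + \left(-88 + R^{2}\right) = -94 + R^{2}$)
$\frac{1}{m{\left(-637 \right)} + X{\left(-332 \right)}} = \frac{1}{\left(-94 + \left(-637\right)^{2}\right) - \left(203168 - 440896\right)} = \frac{1}{\left(-94 + 405769\right) + \left(-460800 + 257632 + 4 \cdot 110224\right)} = \frac{1}{405675 + \left(-460800 + 257632 + 440896\right)} = \frac{1}{405675 + 237728} = \frac{1}{643403}$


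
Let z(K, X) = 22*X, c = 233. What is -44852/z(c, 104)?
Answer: -11213/572 ≈ -19.603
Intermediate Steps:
-44852/z(c, 104) = -44852/(22*104) = -44852/2288 = -44852*1/2288 = -11213/572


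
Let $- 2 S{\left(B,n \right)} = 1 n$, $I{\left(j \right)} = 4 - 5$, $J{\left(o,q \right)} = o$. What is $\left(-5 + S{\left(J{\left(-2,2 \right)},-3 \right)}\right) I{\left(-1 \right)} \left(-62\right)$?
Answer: $-217$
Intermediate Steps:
$I{\left(j \right)} = -1$
$S{\left(B,n \right)} = - \frac{n}{2}$ ($S{\left(B,n \right)} = - \frac{1 n}{2} = - \frac{n}{2}$)
$\left(-5 + S{\left(J{\left(-2,2 \right)},-3 \right)}\right) I{\left(-1 \right)} \left(-62\right) = \left(-5 - - \frac{3}{2}\right) \left(-1\right) \left(-62\right) = \left(-5 + \frac{3}{2}\right) \left(-1\right) \left(-62\right) = \left(- \frac{7}{2}\right) \left(-1\right) \left(-62\right) = \frac{7}{2} \left(-62\right) = -217$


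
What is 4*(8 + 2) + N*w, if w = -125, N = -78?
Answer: 9790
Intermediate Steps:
4*(8 + 2) + N*w = 4*(8 + 2) - 78*(-125) = 4*10 + 9750 = 40 + 9750 = 9790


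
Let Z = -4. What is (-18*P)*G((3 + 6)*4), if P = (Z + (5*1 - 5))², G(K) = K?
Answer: -10368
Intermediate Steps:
P = 16 (P = (-4 + (5*1 - 5))² = (-4 + (5 - 5))² = (-4 + 0)² = (-4)² = 16)
(-18*P)*G((3 + 6)*4) = (-18*16)*((3 + 6)*4) = -2592*4 = -288*36 = -10368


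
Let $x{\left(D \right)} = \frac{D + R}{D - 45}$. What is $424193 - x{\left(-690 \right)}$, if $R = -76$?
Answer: $\frac{311781089}{735} \approx 4.2419 \cdot 10^{5}$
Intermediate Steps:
$x{\left(D \right)} = \frac{-76 + D}{-45 + D}$ ($x{\left(D \right)} = \frac{D - 76}{D - 45} = \frac{-76 + D}{-45 + D}$)
$424193 - x{\left(-690 \right)} = 424193 - \frac{-76 - 690}{-45 - 690} = 424193 - \frac{1}{-735} \left(-766\right) = 424193 - \left(- \frac{1}{735}\right) \left(-766\right) = 424193 - \frac{766}{735} = \frac{311781089}{735}$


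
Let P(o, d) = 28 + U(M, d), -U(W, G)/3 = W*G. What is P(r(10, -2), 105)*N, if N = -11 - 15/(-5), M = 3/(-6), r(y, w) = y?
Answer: -1484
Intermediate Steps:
M = -½ (M = 3*(-⅙) = -½ ≈ -0.50000)
U(W, G) = -3*G*W (U(W, G) = -3*W*G = -3*G*W)
N = -8 (N = -11 - 15*(-1)/5 = -11 - 5*(-⅗) = -11 + 3 = -8)
P(o, d) = 28 + 3*d/2 (P(o, d) = 28 - 3*d*(-½) = 28 + 3*d/2)
P(r(10, -2), 105)*N = (28 + (3/2)*105)*(-8) = (28 + 315/2)*(-8) = (371/2)*(-8) = -1484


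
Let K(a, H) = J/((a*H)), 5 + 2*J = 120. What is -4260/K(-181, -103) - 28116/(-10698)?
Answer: -56641651398/41009 ≈ -1.3812e+6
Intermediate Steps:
J = 115/2 (J = -5/2 + (1/2)*120 = -5/2 + 60 = 115/2 ≈ 57.500)
K(a, H) = 115/(2*H*a) (K(a, H) = 115/(2*((a*H))) = 115/(2*((H*a))) = 115*(1/(H*a))/2 = 115/(2*H*a))
-4260/K(-181, -103) - 28116/(-10698) = -4260/((115/2)/(-103*(-181))) - 28116/(-10698) = -4260/((115/2)*(-1/103)*(-1/181)) - 28116*(-1/10698) = -4260/115/37286 + 4686/1783 = -4260*37286/115 + 4686/1783 = -31767672/23 + 4686/1783 = -56641651398/41009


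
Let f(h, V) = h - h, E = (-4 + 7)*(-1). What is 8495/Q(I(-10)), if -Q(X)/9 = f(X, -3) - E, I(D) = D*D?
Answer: -8495/27 ≈ -314.63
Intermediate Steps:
E = -3 (E = 3*(-1) = -3)
I(D) = D²
f(h, V) = 0
Q(X) = -27 (Q(X) = -9*(0 - 1*(-3)) = -9*(0 + 3) = -9*3 = -27)
8495/Q(I(-10)) = 8495/(-27) = 8495*(-1/27) = -8495/27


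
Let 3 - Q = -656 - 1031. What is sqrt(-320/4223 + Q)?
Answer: 15*sqrt(133945114)/4223 ≈ 41.109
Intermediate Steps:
Q = 1690 (Q = 3 - (-656 - 1031) = 3 - 1*(-1687) = 3 + 1687 = 1690)
sqrt(-320/4223 + Q) = sqrt(-320/4223 + 1690) = sqrt(7136550/4223) = 15*sqrt(133945114)/4223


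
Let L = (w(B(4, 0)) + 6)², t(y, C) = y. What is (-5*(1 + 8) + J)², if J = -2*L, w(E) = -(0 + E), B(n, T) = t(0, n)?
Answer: 13689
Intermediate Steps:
B(n, T) = 0
w(E) = -E
L = 36 (L = (-1*0 + 6)² = (0 + 6)² = 6² = 36)
J = -72 (J = -2*36 = -72)
(-5*(1 + 8) + J)² = (-5*(1 + 8) - 72)² = (-5*9 - 72)² = (-45 - 72)² = (-117)² = 13689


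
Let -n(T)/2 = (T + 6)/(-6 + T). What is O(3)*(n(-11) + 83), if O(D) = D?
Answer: 4203/17 ≈ 247.24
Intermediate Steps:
n(T) = -2*(6 + T)/(-6 + T) (n(T) = -2*(T + 6)/(-6 + T) = -2*(6 + T)/(-6 + T))
O(3)*(n(-11) + 83) = 3*(2*(-6 - 1*(-11))/(-6 - 11) + 83) = 3*(2*(-6 + 11)/(-17) + 83) = 3*(2*(-1/17)*5 + 83) = 3*(-10/17 + 83) = 3*(1401/17) = 4203/17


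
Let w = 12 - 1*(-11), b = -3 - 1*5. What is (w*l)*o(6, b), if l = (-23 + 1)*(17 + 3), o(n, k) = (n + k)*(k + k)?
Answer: -323840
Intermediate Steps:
b = -8 (b = -3 - 5 = -8)
o(n, k) = 2*k*(k + n) (o(n, k) = (k + n)*(2*k) = 2*k*(k + n))
l = -440 (l = -22*20 = -440)
w = 23 (w = 12 + 11 = 23)
(w*l)*o(6, b) = (23*(-440))*(2*(-8)*(-8 + 6)) = -20240*(-8)*(-2) = -10120*32 = -323840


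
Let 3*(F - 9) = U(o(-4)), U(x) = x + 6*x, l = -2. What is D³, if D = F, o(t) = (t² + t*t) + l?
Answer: 493039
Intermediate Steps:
o(t) = -2 + 2*t² (o(t) = (t² + t*t) - 2 = (t² + t²) - 2 = 2*t² - 2 = -2 + 2*t²)
U(x) = 7*x
F = 79 (F = 9 + (7*(-2 + 2*(-4)²))/3 = 9 + (7*(-2 + 2*16))/3 = 9 + (7*(-2 + 32))/3 = 9 + (7*30)/3 = 9 + (⅓)*210 = 9 + 70 = 79)
D = 79
D³ = 79³ = 493039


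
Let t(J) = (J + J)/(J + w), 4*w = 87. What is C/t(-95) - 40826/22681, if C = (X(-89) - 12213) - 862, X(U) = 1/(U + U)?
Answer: -15472010814363/3068285680 ≈ -5042.6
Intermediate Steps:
w = 87/4 (w = (¼)*87 = 87/4 ≈ 21.750)
t(J) = 2*J/(87/4 + J) (t(J) = (J + J)/(J + 87/4) = (2*J)/(87/4 + J) = 2*J/(87/4 + J))
X(U) = 1/(2*U)
C = -2327351/178 (C = ((½)/(-89) - 12213) - 862 = ((½)*(-1/89) - 12213) - 862 = (-1/178 - 12213) - 862 = -2173915/178 - 862 = -2327351/178 ≈ -13075.)
C/t(-95) - 40826/22681 = -2327351/(178*(8*(-95)/(87 + 4*(-95)))) - 40826/22681 = -2327351/(178*(8*(-95)/(87 - 380))) - 40826*1/22681 = -2327351/(178*(8*(-95)/(-293))) - 40826/22681 = -2327351/(178*(8*(-95)*(-1/293))) - 40826/22681 = -2327351/(178*760/293) - 40826/22681 = -2327351/178*293/760 - 40826/22681 = -681913843/135280 - 40826/22681 = -15472010814363/3068285680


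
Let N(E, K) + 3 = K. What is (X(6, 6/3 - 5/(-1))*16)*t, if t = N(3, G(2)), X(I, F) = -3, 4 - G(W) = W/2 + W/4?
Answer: 24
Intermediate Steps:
G(W) = 4 - 3*W/4 (G(W) = 4 - (W/2 + W/4) = 4 - 3*W/4)
N(E, K) = -3 + K
t = -½ (t = -3 + (4 - ¾*2) = -3 + (4 - 3/2) = -3 + 5/2 = -½ ≈ -0.50000)
(X(6, 6/3 - 5/(-1))*16)*t = -3*16*(-½) = -48*(-½) = 24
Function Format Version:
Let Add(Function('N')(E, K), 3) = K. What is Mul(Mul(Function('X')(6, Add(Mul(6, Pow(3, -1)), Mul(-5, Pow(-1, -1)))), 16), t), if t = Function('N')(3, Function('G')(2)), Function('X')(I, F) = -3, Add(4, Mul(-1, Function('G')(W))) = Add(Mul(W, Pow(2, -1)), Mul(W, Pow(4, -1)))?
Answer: 24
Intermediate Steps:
Function('G')(W) = Add(4, Mul(Rational(-3, 4), W)) (Function('G')(W) = Add(4, Mul(-1, Add(Mul(W, Pow(2, -1)), Mul(W, Pow(4, -1))))) = Add(4, Mul(-1, Add(Mul(W, Rational(1, 2)), Mul(W, Rational(1, 4))))) = Add(4, Mul(-1, Add(Mul(Rational(1, 2), W), Mul(Rational(1, 4), W)))) = Add(4, Mul(-1, Mul(Rational(3, 4), W))) = Add(4, Mul(Rational(-3, 4), W)))
Function('N')(E, K) = Add(-3, K)
t = Rational(-1, 2) (t = Add(-3, Add(4, Mul(Rational(-3, 4), 2))) = Add(-3, Add(4, Rational(-3, 2))) = Add(-3, Rational(5, 2)) = Rational(-1, 2) ≈ -0.50000)
Mul(Mul(Function('X')(6, Add(Mul(6, Pow(3, -1)), Mul(-5, Pow(-1, -1)))), 16), t) = Mul(Mul(-3, 16), Rational(-1, 2)) = Mul(-48, Rational(-1, 2)) = 24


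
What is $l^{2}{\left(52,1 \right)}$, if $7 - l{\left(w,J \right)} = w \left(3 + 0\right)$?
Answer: $22201$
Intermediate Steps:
$l{\left(w,J \right)} = 7 - 3 w$ ($l{\left(w,J \right)} = 7 - w \left(3 + 0\right) = 7 - w 3 = 7 - 3 w$)
$l^{2}{\left(52,1 \right)} = \left(7 - 156\right)^{2} = \left(-149\right)^{2} = 22201$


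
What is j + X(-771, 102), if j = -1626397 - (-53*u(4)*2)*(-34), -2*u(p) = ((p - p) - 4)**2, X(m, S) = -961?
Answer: -1598526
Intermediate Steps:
u(p) = -8 (u(p) = -((p - p) - 4)**2/2 = -(0 - 4)**2/2 = -1/2*(-4)**2 = -1/2*16 = -8)
j = -1597565 (j = -1626397 - (-(-424)*2)*(-34) = -1626397 - (-53*(-16))*(-34) = -1626397 - 848*(-34) = -1626397 - 1*(-28832) = -1626397 + 28832 = -1597565)
j + X(-771, 102) = -1597565 - 961 = -1598526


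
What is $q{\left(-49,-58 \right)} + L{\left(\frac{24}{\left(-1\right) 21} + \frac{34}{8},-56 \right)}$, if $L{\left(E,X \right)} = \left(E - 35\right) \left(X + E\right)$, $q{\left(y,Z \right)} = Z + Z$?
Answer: $\frac{1231589}{784} \approx 1570.9$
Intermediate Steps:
$q{\left(y,Z \right)} = 2 Z$
$L{\left(E,X \right)} = \left(-35 + E\right) \left(E + X\right)$
$q{\left(-49,-58 \right)} + L{\left(\frac{24}{\left(-1\right) 21} + \frac{34}{8},-56 \right)} = 2 \left(-58\right) + \left(\left(\frac{24}{\left(-1\right) 21} + \frac{34}{8}\right)^{2} - 35 \left(\frac{24}{\left(-1\right) 21} + \frac{34}{8}\right) - -1960 + \left(\frac{24}{\left(-1\right) 21} + \frac{34}{8}\right) \left(-56\right)\right) = -116 + \left(\left(\frac{24}{-21} + 34 \cdot \frac{1}{8}\right)^{2} - 35 \left(\frac{24}{-21} + 34 \cdot \frac{1}{8}\right) + 1960 + \left(\frac{24}{-21} + 34 \cdot \frac{1}{8}\right) \left(-56\right)\right) = -116 + \left(\left(24 \left(- \frac{1}{21}\right) + \frac{17}{4}\right)^{2} - 35 \left(24 \left(- \frac{1}{21}\right) + \frac{17}{4}\right) + 1960 + \left(24 \left(- \frac{1}{21}\right) + \frac{17}{4}\right) \left(-56\right)\right) = -116 + \left(\left(- \frac{8}{7} + \frac{17}{4}\right)^{2} - 35 \left(- \frac{8}{7} + \frac{17}{4}\right) + 1960 + \left(- \frac{8}{7} + \frac{17}{4}\right) \left(-56\right)\right) = -116 + \left(\left(\frac{87}{28}\right)^{2} - \frac{435}{4} + 1960 + \frac{87}{28} \left(-56\right)\right) = -116 + \left(\frac{7569}{784} - \frac{435}{4} + 1960 - 174\right) = -116 + \frac{1322533}{784} = \frac{1231589}{784}$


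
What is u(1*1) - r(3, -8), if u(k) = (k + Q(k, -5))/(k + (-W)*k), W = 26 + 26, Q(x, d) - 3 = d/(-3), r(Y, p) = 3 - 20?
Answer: 152/9 ≈ 16.889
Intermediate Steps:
r(Y, p) = -17
Q(x, d) = 3 - d/3 (Q(x, d) = 3 + d/(-3) = 3 + d*(-⅓) = 3 - d/3)
W = 52
u(k) = -(14/3 + k)/(51*k) (u(k) = (k + (3 - ⅓*(-5)))/(k + (-1*52)*k) = (k + (3 + 5/3))/(k - 52*k) = (k + 14/3)/((-51*k)) = (14/3 + k)*(-1/(51*k)) = -(14/3 + k)/(51*k))
u(1*1) - r(3, -8) = (-14 - 3)/(153*((1*1))) - 1*(-17) = (1/153)*(-14 - 3*1)/1 + 17 = (1/153)*1*(-14 - 3) + 17 = (1/153)*1*(-17) + 17 = -⅑ + 17 = 152/9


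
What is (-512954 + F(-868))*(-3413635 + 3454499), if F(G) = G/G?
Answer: -20961311392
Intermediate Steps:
F(G) = 1
(-512954 + F(-868))*(-3413635 + 3454499) = (-512954 + 1)*(-3413635 + 3454499) = -512953*40864 = -20961311392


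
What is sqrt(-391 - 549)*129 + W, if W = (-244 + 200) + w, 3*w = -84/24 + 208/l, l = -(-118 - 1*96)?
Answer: -28789/642 + 258*I*sqrt(235) ≈ -44.843 + 3955.1*I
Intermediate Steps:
l = 214 (l = -(-118 - 96) = -1*(-214) = 214)
w = -541/642 (w = (-84/24 + 208/214)/3 = (-84*1/24 + 208*(1/214))/3 = (-7/2 + 104/107)/3 = (1/3)*(-541/214) = -541/642 ≈ -0.84268)
W = -28789/642 (W = (-244 + 200) - 541/642 = -44 - 541/642 = -28789/642 ≈ -44.843)
sqrt(-391 - 549)*129 + W = sqrt(-391 - 549)*129 - 28789/642 = sqrt(-940)*129 - 28789/642 = (2*I*sqrt(235))*129 - 28789/642 = 258*I*sqrt(235) - 28789/642 = -28789/642 + 258*I*sqrt(235)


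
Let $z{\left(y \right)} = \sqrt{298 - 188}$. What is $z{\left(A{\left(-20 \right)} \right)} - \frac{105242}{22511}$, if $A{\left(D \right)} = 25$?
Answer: $- \frac{105242}{22511} + \sqrt{110} \approx 5.813$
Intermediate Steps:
$z{\left(y \right)} = \sqrt{110}$
$z{\left(A{\left(-20 \right)} \right)} - \frac{105242}{22511} = \sqrt{110} - \frac{105242}{22511} = - \frac{105242}{22511} + \sqrt{110}$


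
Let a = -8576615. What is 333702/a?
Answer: -333702/8576615 ≈ -0.038908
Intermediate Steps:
333702/a = 333702/(-8576615) = 333702*(-1/8576615) = -333702/8576615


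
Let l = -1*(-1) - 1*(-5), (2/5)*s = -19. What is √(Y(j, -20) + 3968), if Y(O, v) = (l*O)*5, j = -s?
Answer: √5393 ≈ 73.437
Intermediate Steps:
s = -95/2 (s = (5/2)*(-19) = -95/2 ≈ -47.500)
l = 6 (l = 1 + 5 = 6)
j = 95/2 (j = -1*(-95/2) = 95/2 ≈ 47.500)
Y(O, v) = 30*O (Y(O, v) = (6*O)*5 = 30*O)
√(Y(j, -20) + 3968) = √(30*(95/2) + 3968) = √(1425 + 3968) = √5393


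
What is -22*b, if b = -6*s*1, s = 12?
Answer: 1584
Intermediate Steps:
b = -72 (b = -6*12*1 = -72*1 = -72)
-22*b = -22*(-72) = 1584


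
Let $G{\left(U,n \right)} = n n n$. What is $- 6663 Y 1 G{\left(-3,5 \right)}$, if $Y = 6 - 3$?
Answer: $-2498625$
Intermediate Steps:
$Y = 3$
$G{\left(U,n \right)} = n^{3}$ ($G{\left(U,n \right)} = n n^{2} = n^{3}$)
$- 6663 Y 1 G{\left(-3,5 \right)} = - 6663 \cdot 3 \cdot 1 \cdot 5^{3} = - 6663 \cdot 3 \cdot 125 = \left(-6663\right) 375 = -2498625$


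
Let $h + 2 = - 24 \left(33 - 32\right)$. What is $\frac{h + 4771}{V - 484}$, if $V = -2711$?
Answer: $- \frac{949}{639} \approx -1.4851$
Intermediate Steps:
$h = -26$ ($h = -2 - 24 \left(33 - 32\right) = -2 - 24 = -26$)
$\frac{h + 4771}{V - 484} = \frac{-26 + 4771}{-2711 - 484} = \frac{4745}{-3195} = 4745 \left(- \frac{1}{3195}\right) = - \frac{949}{639}$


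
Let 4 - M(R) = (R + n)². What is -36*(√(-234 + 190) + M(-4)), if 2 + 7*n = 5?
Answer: 15444/49 - 72*I*√11 ≈ 315.18 - 238.8*I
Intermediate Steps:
n = 3/7 (n = -2/7 + (⅐)*5 = -2/7 + 5/7 = 3/7 ≈ 0.42857)
M(R) = 4 - (3/7 + R)² (M(R) = 4 - (R + 3/7)² = 4 - (3/7 + R)²)
-36*(√(-234 + 190) + M(-4)) = -36*(√(-234 + 190) + (4 - (3 + 7*(-4))²/49)) = -36*(√(-44) + (4 - (3 - 28)²/49)) = -36*(2*I*√11 + (4 - 1/49*(-25)²)) = -36*(2*I*√11 + (4 - 1/49*625)) = -36*(2*I*√11 + (4 - 625/49)) = -36*(2*I*√11 - 429/49) = -36*(-429/49 + 2*I*√11) = 15444/49 - 72*I*√11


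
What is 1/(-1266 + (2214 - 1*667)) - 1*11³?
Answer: -374010/281 ≈ -1331.0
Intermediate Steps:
1/(-1266 + (2214 - 1*667)) - 1*11³ = 1/(-1266 + (2214 - 667)) - 1*1331 = 1/(-1266 + 1547) - 1331 = 1/281 - 1331 = -374010/281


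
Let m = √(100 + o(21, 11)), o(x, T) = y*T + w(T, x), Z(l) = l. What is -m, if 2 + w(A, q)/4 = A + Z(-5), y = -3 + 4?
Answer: -√127 ≈ -11.269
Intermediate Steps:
y = 1
w(A, q) = -28 + 4*A (w(A, q) = -8 + 4*(A - 5) = -8 + 4*(-5 + A) = -8 + (-20 + 4*A) = -28 + 4*A)
o(x, T) = -28 + 5*T (o(x, T) = 1*T + (-28 + 4*T) = T + (-28 + 4*T) = -28 + 5*T)
m = √127 (m = √(100 + (-28 + 5*11)) = √(100 + (-28 + 55)) = √(100 + 27) = √127 ≈ 11.269)
-m = -√127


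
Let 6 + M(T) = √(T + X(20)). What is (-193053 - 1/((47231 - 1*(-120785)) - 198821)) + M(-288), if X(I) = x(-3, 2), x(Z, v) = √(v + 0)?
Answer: -5947182494/30805 + I*√(288 - √2) ≈ -1.9306e+5 + 16.929*I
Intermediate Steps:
x(Z, v) = √v
X(I) = √2
M(T) = -6 + √(T + √2)
(-193053 - 1/((47231 - 1*(-120785)) - 198821)) + M(-288) = (-193053 - 1/((47231 - 1*(-120785)) - 198821)) + (-6 + √(-288 + √2)) = (-193053 - 1/((47231 + 120785) - 198821)) + (-6 + √(-288 + √2)) = (-193053 - 1/(168016 - 198821)) + (-6 + √(-288 + √2)) = (-193053 - 1/(-30805)) + (-6 + √(-288 + √2)) = (-193053 - 1*(-1/30805)) + (-6 + √(-288 + √2)) = (-193053 + 1/30805) + (-6 + √(-288 + √2)) = -5946997664/30805 + (-6 + √(-288 + √2)) = -5947182494/30805 + √(-288 + √2)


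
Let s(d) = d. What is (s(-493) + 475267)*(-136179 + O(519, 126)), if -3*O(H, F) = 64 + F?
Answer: -64684317566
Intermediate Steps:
O(H, F) = -64/3 - F/3 (O(H, F) = -(64 + F)/3 = -64/3 - F/3)
(s(-493) + 475267)*(-136179 + O(519, 126)) = (-493 + 475267)*(-136179 + (-64/3 - ⅓*126)) = 474774*(-136179 + (-64/3 - 42)) = 474774*(-136179 - 190/3) = 474774*(-408727/3) = -64684317566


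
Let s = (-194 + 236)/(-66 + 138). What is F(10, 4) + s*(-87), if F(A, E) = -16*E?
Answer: -459/4 ≈ -114.75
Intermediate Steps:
s = 7/12 (s = 42/72 = 42*(1/72) = 7/12 ≈ 0.58333)
F(10, 4) + s*(-87) = -16*4 + (7/12)*(-87) = -64 - 203/4 = -459/4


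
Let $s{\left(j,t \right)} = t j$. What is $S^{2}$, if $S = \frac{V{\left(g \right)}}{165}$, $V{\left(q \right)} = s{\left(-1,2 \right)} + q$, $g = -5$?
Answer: $\frac{49}{27225} \approx 0.0017998$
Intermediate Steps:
$s{\left(j,t \right)} = j t$
$V{\left(q \right)} = -2 + q$ ($V{\left(q \right)} = \left(-1\right) 2 + q = -2 + q$)
$S = - \frac{7}{165}$ ($S = \frac{-2 - 5}{165} = \left(-7\right) \frac{1}{165} = - \frac{7}{165} \approx -0.042424$)
$S^{2} = \left(- \frac{7}{165}\right)^{2} = \frac{49}{27225}$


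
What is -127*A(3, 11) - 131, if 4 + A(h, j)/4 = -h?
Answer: 3425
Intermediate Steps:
A(h, j) = -16 - 4*h (A(h, j) = -16 + 4*(-h) = -16 - 4*h)
-127*A(3, 11) - 131 = -127*(-16 - 4*3) - 131 = -127*(-16 - 12) - 131 = -127*(-28) - 131 = 3556 - 131 = 3425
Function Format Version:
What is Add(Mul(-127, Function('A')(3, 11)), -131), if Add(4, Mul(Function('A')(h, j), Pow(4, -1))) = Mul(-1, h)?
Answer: 3425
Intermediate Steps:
Function('A')(h, j) = Add(-16, Mul(-4, h)) (Function('A')(h, j) = Add(-16, Mul(4, Mul(-1, h))) = Add(-16, Mul(-4, h)))
Add(Mul(-127, Function('A')(3, 11)), -131) = Add(Mul(-127, Add(-16, Mul(-4, 3))), -131) = Add(Mul(-127, Add(-16, -12)), -131) = Add(Mul(-127, -28), -131) = Add(3556, -131) = 3425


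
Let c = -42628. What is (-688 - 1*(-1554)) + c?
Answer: -41762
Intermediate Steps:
(-688 - 1*(-1554)) + c = (-688 - 1*(-1554)) - 42628 = (-688 + 1554) - 42628 = 866 - 42628 = -41762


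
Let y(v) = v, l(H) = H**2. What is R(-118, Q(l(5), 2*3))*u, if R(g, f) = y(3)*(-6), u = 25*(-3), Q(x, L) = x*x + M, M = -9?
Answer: 1350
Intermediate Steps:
Q(x, L) = -9 + x**2 (Q(x, L) = x*x - 9 = x**2 - 9 = -9 + x**2)
u = -75
R(g, f) = -18 (R(g, f) = 3*(-6) = -18)
R(-118, Q(l(5), 2*3))*u = -18*(-75) = 1350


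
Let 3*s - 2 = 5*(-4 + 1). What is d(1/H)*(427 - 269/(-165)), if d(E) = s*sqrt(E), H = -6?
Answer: -459706*I*sqrt(6)/1485 ≈ -758.28*I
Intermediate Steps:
s = -13/3 (s = 2/3 + (5*(-4 + 1))/3 = 2/3 + (5*(-3))/3 = 2/3 + (1/3)*(-15) = 2/3 - 5 = -13/3 ≈ -4.3333)
d(E) = -13*sqrt(E)/3
d(1/H)*(427 - 269/(-165)) = (-13*I*sqrt(6)/6/3)*(427 - 269/(-165)) = (-13*I*sqrt(6)/18)*(427 - 269*(-1/165)) = (-13*I*sqrt(6)/18)*(427 + 269/165) = -13*I*sqrt(6)/18*(70724/165) = -459706*I*sqrt(6)/1485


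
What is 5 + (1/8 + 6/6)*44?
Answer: 109/2 ≈ 54.500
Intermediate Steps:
5 + (1/8 + 6/6)*44 = 5 + (1*(⅛) + 6*(⅙))*44 = 5 + (⅛ + 1)*44 = 5 + (9/8)*44 = 5 + 99/2 = 109/2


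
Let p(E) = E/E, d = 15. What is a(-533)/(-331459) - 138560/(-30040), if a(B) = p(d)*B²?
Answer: 934823137/248925709 ≈ 3.7554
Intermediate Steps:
p(E) = 1
a(B) = B² (a(B) = 1*B² = B²)
a(-533)/(-331459) - 138560/(-30040) = (-533)²/(-331459) - 138560/(-30040) = 284089*(-1/331459) - 138560*(-1/30040) = -284089/331459 + 3464/751 = 934823137/248925709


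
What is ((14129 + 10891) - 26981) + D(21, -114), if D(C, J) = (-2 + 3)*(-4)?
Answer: -1965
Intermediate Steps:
D(C, J) = -4 (D(C, J) = 1*(-4) = -4)
((14129 + 10891) - 26981) + D(21, -114) = ((14129 + 10891) - 26981) - 4 = (25020 - 26981) - 4 = -1961 - 4 = -1965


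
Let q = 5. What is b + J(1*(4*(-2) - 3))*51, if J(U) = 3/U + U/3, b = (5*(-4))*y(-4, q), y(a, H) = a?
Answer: -1330/11 ≈ -120.91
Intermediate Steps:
b = 80 (b = (5*(-4))*(-4) = -20*(-4) = 80)
J(U) = 3/U + U/3 (J(U) = 3/U + U*(⅓) = 3/U + U/3)
b + J(1*(4*(-2) - 3))*51 = 80 + (3/((1*(4*(-2) - 3))) + (1*(4*(-2) - 3))/3)*51 = 80 + (3/((1*(-8 - 3))) + (1*(-8 - 3))/3)*51 = 80 + (3/((1*(-11))) + (1*(-11))/3)*51 = 80 + (3/(-11) + (⅓)*(-11))*51 = 80 + (3*(-1/11) - 11/3)*51 = 80 + (-3/11 - 11/3)*51 = 80 - 130/33*51 = 80 - 2210/11 = -1330/11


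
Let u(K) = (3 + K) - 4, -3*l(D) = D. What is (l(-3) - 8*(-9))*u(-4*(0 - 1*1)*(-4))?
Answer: -1241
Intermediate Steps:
l(D) = -D/3
u(K) = -1 + K
(l(-3) - 8*(-9))*u(-4*(0 - 1*1)*(-4)) = (-1/3*(-3) - 8*(-9))*(-1 - 4*(0 - 1*1)*(-4)) = (1 + 72)*(-1 - 4*(0 - 1)*(-4)) = 73*(-1 - 4*(-1)*(-4)) = 73*(-1 + 4*(-4)) = 73*(-1 - 16) = 73*(-17) = -1241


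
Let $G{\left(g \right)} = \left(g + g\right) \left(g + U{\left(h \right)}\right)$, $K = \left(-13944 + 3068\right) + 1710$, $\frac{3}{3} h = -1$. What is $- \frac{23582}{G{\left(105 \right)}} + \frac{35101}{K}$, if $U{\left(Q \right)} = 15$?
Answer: $- \frac{275174453}{57745800} \approx -4.7653$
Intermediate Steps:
$h = -1$
$K = -9166$ ($K = -10876 + 1710 = -9166$)
$G{\left(g \right)} = 2 g \left(15 + g\right)$ ($G{\left(g \right)} = \left(g + g\right) \left(g + 15\right) = 2 g \left(15 + g\right)$)
$- \frac{23582}{G{\left(105 \right)}} + \frac{35101}{K} = - \frac{23582}{2 \cdot 105 \left(15 + 105\right)} + \frac{35101}{-9166} = - \frac{23582}{2 \cdot 105 \cdot 120} + 35101 \left(- \frac{1}{9166}\right) = - \frac{23582}{25200} - \frac{35101}{9166} = \left(-23582\right) \frac{1}{25200} - \frac{35101}{9166} = - \frac{11791}{12600} - \frac{35101}{9166} = - \frac{275174453}{57745800}$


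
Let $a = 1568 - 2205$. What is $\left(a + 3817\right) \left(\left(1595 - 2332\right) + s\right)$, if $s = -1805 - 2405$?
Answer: $-15731460$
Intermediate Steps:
$s = -4210$ ($s = -1805 - 2405 = -4210$)
$a = -637$ ($a = 1568 - 2205 = -637$)
$\left(a + 3817\right) \left(\left(1595 - 2332\right) + s\right) = \left(-637 + 3817\right) \left(\left(1595 - 2332\right) - 4210\right) = 3180 \left(-737 - 4210\right) = 3180 \left(-4947\right) = -15731460$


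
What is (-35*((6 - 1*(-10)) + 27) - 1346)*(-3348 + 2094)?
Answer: 3575154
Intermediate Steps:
(-35*((6 - 1*(-10)) + 27) - 1346)*(-3348 + 2094) = (-35*((6 + 10) + 27) - 1346)*(-1254) = (-35*(16 + 27) - 1346)*(-1254) = (-35*43 - 1346)*(-1254) = (-1505 - 1346)*(-1254) = -2851*(-1254) = 3575154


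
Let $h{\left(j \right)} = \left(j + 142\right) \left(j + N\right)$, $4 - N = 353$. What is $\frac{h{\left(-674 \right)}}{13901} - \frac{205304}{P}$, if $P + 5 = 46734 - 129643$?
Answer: $\frac{23989357304}{576293757} \approx 41.627$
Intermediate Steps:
$P = -82914$ ($P = -5 + \left(46734 - 129643\right) = -5 - 82909 = -82914$)
$N = -349$ ($N = 4 - 353 = -349$)
$h{\left(j \right)} = \left(-349 + j\right) \left(142 + j\right)$ ($h{\left(j \right)} = \left(j + 142\right) \left(j - 349\right) = \left(142 + j\right) \left(-349 + j\right) = \left(-349 + j\right) \left(142 + j\right)$)
$\frac{h{\left(-674 \right)}}{13901} - \frac{205304}{P} = \frac{-49558 + \left(-674\right)^{2} - -139518}{13901} - \frac{205304}{-82914} = \left(-49558 + 454276 + 139518\right) \frac{1}{13901} - - \frac{102652}{41457} = 544236 \cdot \frac{1}{13901} + \frac{102652}{41457} = \frac{544236}{13901} + \frac{102652}{41457} = \frac{23989357304}{576293757}$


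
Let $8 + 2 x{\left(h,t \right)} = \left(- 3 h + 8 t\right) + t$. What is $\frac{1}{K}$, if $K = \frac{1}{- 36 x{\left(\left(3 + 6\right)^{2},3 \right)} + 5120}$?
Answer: $9152$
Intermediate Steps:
$x{\left(h,t \right)} = -4 - \frac{3 h}{2} + \frac{9 t}{2}$ ($x{\left(h,t \right)} = -4 + \frac{\left(- 3 h + 8 t\right) + t}{2} = -4 + \frac{- 3 h + 9 t}{2} = -4 - \left(- \frac{9 t}{2} + \frac{3 h}{2}\right) = -4 - \frac{3 h}{2} + \frac{9 t}{2}$)
$K = \frac{1}{9152}$ ($K = \frac{1}{- 36 \left(-4 - \frac{3 \left(3 + 6\right)^{2}}{2} + \frac{9}{2} \cdot 3\right) + 5120} = \frac{1}{- 36 \left(-4 - \frac{3 \cdot 9^{2}}{2} + \frac{27}{2}\right) + 5120} = \frac{1}{- 36 \left(-4 - \frac{243}{2} + \frac{27}{2}\right) + 5120} = \frac{1}{\left(-36\right) \left(-112\right) + 5120} = \frac{1}{4032 + 5120} = \frac{1}{9152} \approx 0.00010927$)
$\frac{1}{K} = \frac{1}{\frac{1}{9152}} = 9152$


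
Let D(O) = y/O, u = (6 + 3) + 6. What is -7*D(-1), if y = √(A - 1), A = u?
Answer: 7*√14 ≈ 26.192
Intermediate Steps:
u = 15 (u = 9 + 6 = 15)
A = 15
y = √14 (y = √(15 - 1) = √14 ≈ 3.7417)
D(O) = √14/O
-7*D(-1) = -7*√14/(-1) = -7*√14*(-1) = -(-7)*√14 = 7*√14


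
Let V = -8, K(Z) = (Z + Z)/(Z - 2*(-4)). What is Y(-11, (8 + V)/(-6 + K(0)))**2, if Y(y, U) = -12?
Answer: 144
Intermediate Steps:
K(Z) = 2*Z/(8 + Z) (K(Z) = (2*Z)/(Z + 8) = (2*Z)/(8 + Z) = 2*Z/(8 + Z))
Y(-11, (8 + V)/(-6 + K(0)))**2 = (-12)**2 = 144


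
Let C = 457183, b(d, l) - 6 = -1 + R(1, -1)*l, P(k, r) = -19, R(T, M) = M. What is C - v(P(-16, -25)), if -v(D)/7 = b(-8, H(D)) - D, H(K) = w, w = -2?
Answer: 457365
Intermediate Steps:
H(K) = -2
b(d, l) = 5 - l (b(d, l) = 6 + (-1 - l) = 5 - l)
v(D) = -49 + 7*D (v(D) = -7*((5 - 1*(-2)) - D) = -7*((5 + 2) - D) = -7*(7 - D) = -49 + 7*D)
C - v(P(-16, -25)) = 457183 - (-49 + 7*(-19)) = 457183 - (-49 - 133) = 457183 - 1*(-182) = 457183 + 182 = 457365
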